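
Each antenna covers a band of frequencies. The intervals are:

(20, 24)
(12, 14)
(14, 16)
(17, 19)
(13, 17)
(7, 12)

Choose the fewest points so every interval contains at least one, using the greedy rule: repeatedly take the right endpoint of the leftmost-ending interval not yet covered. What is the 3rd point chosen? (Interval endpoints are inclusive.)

19

Sorted: [7,12] [12,14] [14,16] [13,17] [17,19] [20,24]
{[7,12],[12,14]} hit by 12; {[14,16],[13,17]} hit by 16; {[17,19]} hit by 19; {[20,24]} hit by 24.
Points: 12, 16, 19, 24 (4 total).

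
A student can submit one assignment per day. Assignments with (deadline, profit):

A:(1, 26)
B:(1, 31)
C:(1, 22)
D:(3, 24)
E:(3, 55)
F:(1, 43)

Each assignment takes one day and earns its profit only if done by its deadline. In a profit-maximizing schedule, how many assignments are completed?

By profit: E(d3,55), F(d1,43), B(d1,31), A(d1,26), D(d3,24), C(d1,22)
E→slot 3; F→slot 1; B skipped; A skipped; D→slot 2; C skipped.
3 of 6 scheduled.

3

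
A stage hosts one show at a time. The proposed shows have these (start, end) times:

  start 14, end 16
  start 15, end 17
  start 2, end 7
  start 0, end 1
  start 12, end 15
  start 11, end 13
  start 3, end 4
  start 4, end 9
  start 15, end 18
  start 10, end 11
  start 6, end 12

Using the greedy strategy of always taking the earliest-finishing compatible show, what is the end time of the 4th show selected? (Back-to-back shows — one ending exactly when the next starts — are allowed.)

Greedy by earliest finish: after sorting by end time, pick each interval compatible with the last pick.
By end time: (0,1), (3,4), (2,7), (4,9), (10,11), (6,12), (11,13), (12,15), (14,16), (15,17), (15,18).
Pick (0,1); next start ≥ 1 → (3,4); next start ≥ 4 → (4,9); next start ≥ 9 → (10,11); next start ≥ 11 → (11,13); next start ≥ 13 → (14,16).
Selected: (0,1) (3,4) (4,9) (10,11) (11,13) (14,16)

11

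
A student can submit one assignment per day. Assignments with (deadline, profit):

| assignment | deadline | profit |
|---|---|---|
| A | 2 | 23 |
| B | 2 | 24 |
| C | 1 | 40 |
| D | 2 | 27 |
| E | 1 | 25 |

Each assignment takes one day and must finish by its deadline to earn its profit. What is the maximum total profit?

Take jobs in profit order; each goes to the latest open slot no later than its deadline.
By profit: C(d1,40), D(d2,27), E(d1,25), B(d2,24), A(d2,23)
C→slot 1; D→slot 2; E skipped; B skipped; A skipped.
Profit = 40 + 27 = 67

67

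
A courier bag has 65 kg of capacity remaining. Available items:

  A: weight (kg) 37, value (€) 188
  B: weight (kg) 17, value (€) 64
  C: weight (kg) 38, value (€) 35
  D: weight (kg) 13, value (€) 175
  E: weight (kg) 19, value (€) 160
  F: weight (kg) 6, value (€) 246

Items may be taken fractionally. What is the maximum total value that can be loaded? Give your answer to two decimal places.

718.19

Order: F (246/6=41.00) > D (175/13=13.46) > E (160/19=8.42) > A (188/37=5.08) > B (64/17=3.76) > C (35/38=0.92)
Fill: take F (6 @ 246) → take D (13 @ 175) → take E (19 @ 160) → take 27/37 of A → 137.19; 65/65 used.
Total value = 718.19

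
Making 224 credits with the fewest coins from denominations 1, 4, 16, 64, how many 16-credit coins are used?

2

224 − 3×64→32 − 2×16→0
Count of 16: 2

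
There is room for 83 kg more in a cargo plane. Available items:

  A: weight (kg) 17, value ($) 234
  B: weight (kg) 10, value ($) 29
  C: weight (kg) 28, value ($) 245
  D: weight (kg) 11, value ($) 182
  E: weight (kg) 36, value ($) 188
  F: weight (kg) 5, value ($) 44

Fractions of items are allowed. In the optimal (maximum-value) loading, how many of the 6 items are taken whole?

4

Ratios (sorted): D 16.55, A 13.76, F 8.80, C 8.75, E 5.22, B 2.90
take D (11 @ 182); take A (17 @ 234); take F (5 @ 44); take C (28 @ 245); take 22/36 of E → 114.89. Capacity used 83/83.
4 item(s) taken whole; one partial (take 22/36 of E).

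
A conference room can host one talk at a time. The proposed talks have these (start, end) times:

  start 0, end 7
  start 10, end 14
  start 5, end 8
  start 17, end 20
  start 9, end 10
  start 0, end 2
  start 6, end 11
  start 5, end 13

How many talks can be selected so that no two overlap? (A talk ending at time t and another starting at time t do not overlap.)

By end time: (0,2), (0,7), (5,8), (9,10), (6,11), (5,13), (10,14), (17,20).
Pick (0,2); next start ≥ 2 → (5,8); next start ≥ 8 → (9,10); next start ≥ 10 → (10,14); next start ≥ 14 → (17,20).
Selected 5 talks.

5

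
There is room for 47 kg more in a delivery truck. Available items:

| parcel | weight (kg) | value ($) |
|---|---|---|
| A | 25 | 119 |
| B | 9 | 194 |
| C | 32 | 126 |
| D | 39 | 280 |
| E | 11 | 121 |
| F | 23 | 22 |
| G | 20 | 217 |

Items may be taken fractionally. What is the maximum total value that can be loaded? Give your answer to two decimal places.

582.26

Ratios (sorted): B 21.56, E 11.00, G 10.85, D 7.18, A 4.76, C 3.94, F 0.96
take B (9 @ 194); take E (11 @ 121); take G (20 @ 217); take 7/39 of D → 50.26. Capacity used 47/47.
Total value = 582.26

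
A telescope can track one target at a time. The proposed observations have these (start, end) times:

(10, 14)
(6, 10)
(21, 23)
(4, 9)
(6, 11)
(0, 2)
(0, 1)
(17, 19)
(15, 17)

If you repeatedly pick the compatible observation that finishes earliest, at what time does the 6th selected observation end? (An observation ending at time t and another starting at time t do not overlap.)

Greedy by earliest finish: after sorting by end time, pick each interval compatible with the last pick.
Sorted by end: (0,1)  (0,2)  (4,9)  (6,10)  (6,11)  (10,14)  (15,17)  (17,19)  (21,23)
take (0,1); skip (0,2); take (4,9); take (10,14); take (15,17); take (17,19); take (21,23).
Selected: (0,1) (4,9) (10,14) (15,17) (17,19) (21,23)

23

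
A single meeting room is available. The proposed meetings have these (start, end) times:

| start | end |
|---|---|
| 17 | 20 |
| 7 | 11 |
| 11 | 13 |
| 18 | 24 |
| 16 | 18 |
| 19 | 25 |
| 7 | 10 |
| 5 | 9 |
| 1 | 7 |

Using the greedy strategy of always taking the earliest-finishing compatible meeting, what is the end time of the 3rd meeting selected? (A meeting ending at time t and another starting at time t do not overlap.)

13

Order by finish time; keep every interval that doesn't clash with the previous kept one.
By end time: (1,7), (5,9), (7,10), (7,11), (11,13), (16,18), (17,20), (18,24), (19,25).
Pick (1,7); next start ≥ 7 → (7,10); next start ≥ 10 → (11,13); next start ≥ 13 → (16,18); next start ≥ 18 → (18,24).
Selected: (1,7) (7,10) (11,13) (16,18) (18,24)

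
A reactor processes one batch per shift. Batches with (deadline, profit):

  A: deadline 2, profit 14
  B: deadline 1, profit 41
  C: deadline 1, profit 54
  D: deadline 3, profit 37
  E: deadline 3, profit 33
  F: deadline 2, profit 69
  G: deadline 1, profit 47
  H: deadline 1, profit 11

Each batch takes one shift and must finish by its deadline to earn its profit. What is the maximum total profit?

160

Profit order: F=69 C=54 G=47 B=41 D=37 E=33 A=14 H=11
Assign: F→slot 2, C→slot 1, G skipped, B skipped, D→slot 3, E skipped, A skipped, H skipped.
Slots: [1:C] [2:F] [3:D]
Profit = 54 + 69 + 37 = 160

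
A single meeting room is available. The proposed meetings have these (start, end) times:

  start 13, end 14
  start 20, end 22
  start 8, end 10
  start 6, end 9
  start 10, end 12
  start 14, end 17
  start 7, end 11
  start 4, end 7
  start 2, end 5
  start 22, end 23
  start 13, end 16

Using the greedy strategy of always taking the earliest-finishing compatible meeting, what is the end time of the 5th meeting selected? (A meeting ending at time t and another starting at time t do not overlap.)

17

Sort by end time and greedily take each interval whose start is ≥ the last chosen end.
By end time: (2,5), (4,7), (6,9), (8,10), (7,11), (10,12), (13,14), (13,16), (14,17), (20,22), (22,23).
Pick (2,5); next start ≥ 5 → (6,9); next start ≥ 9 → (10,12); next start ≥ 12 → (13,14); next start ≥ 14 → (14,17); next start ≥ 17 → (20,22); next start ≥ 22 → (22,23).
Selected: (2,5) (6,9) (10,12) (13,14) (14,17) (20,22) (22,23)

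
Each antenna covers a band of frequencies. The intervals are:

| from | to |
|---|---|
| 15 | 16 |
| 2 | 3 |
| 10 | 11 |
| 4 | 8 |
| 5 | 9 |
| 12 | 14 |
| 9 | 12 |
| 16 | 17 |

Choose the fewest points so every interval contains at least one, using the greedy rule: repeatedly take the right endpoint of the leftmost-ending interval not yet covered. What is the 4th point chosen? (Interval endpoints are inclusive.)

Process intervals by earliest right end; each time one isn't hit yet, stab at its right endpoint.
Sorted: [2,3] [4,8] [5,9] [10,11] [9,12] [12,14] [15,16] [16,17]
{[2,3]} hit by 3; {[4,8],[5,9]} hit by 8; {[10,11],[9,12]} hit by 11; {[12,14]} hit by 14; {[15,16],[16,17]} hit by 16.
Points: 3, 8, 11, 14, 16 (5 total).

14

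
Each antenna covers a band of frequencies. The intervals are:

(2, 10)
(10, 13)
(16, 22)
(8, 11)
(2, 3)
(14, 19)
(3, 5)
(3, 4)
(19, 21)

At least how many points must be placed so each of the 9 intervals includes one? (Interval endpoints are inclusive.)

3

Process intervals by earliest right end; each time one isn't hit yet, stab at its right endpoint.
Sorted: [2,3] [3,4] [3,5] [2,10] [8,11] [10,13] [14,19] [19,21] [16,22]
{[2,3],[3,4],[3,5],[2,10]} hit by 3; {[8,11],[10,13]} hit by 11; {[14,19],[19,21],[16,22]} hit by 19.
Points: 3, 11, 19 (3 total).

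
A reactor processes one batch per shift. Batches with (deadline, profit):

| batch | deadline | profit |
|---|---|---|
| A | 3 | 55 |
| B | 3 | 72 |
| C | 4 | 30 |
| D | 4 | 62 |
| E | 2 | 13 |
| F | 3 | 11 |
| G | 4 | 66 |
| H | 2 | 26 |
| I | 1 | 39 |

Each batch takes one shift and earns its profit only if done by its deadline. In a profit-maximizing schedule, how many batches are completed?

4

By profit: B(d3,72), G(d4,66), D(d4,62), A(d3,55), I(d1,39), C(d4,30), H(d2,26), E(d2,13), F(d3,11)
B→slot 3; G→slot 4; D→slot 2; A→slot 1; I skipped; C skipped; H skipped; E skipped; F skipped.
4 of 9 scheduled.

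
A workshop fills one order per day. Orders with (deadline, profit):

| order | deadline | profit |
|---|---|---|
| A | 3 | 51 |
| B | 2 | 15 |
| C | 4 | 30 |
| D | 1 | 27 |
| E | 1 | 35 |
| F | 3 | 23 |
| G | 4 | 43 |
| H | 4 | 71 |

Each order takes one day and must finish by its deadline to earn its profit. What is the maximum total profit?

200

Take jobs in profit order; each goes to the latest open slot no later than its deadline.
Profit order: H=71 A=51 G=43 E=35 C=30 D=27 F=23 B=15
Assign: H→slot 4, A→slot 3, G→slot 2, E→slot 1, C skipped, D skipped, F skipped, B skipped.
Slots: [1:E] [2:G] [3:A] [4:H]
Profit = 35 + 43 + 51 + 71 = 200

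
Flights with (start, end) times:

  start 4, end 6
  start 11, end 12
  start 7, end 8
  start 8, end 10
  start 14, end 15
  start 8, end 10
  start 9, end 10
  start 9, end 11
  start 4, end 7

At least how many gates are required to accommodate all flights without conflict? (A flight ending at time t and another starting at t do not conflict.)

4

starts: [4, 4, 7, 8, 8, 9, 9, 11, 14]
ends:   [6, 7, 8, 10, 10, 10, 11, 12, 15]
s4→1 s4→2 e6→1 e7→0 s7→1 e8→0 s8→1 s8→2 s9→3 s9→4  — peak 4.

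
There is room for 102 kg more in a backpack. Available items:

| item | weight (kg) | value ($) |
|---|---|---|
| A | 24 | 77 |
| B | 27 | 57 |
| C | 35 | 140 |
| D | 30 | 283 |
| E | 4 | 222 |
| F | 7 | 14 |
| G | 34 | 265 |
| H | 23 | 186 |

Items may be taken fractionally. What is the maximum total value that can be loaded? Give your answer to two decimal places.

Order: E (222/4=55.50) > D (283/30=9.43) > H (186/23=8.09) > G (265/34=7.79) > C (140/35=4.00) > A (77/24=3.21) > B (57/27=2.11) > F (14/7=2.00)
Fill: take E (4 @ 222) → take D (30 @ 283) → take H (23 @ 186) → take G (34 @ 265) → take 11/35 of C → 44.00; 102/102 used.
Total value = 1000.00

1000.00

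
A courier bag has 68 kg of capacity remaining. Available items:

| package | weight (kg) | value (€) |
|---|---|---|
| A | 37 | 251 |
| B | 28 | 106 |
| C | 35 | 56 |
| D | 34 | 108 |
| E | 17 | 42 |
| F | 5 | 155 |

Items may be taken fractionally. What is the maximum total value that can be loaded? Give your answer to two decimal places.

504.43

Order: F (155/5=31.00) > A (251/37=6.78) > B (106/28=3.79) > D (108/34=3.18) > E (42/17=2.47) > C (56/35=1.60)
Fill: take F (5 @ 155) → take A (37 @ 251) → take 26/28 of B → 98.43; 68/68 used.
Total value = 504.43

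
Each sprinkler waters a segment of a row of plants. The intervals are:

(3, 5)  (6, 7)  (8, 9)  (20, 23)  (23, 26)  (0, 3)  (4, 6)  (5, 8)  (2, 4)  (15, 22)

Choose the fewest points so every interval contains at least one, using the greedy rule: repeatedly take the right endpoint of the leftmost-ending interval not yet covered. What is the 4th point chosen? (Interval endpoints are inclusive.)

Sort by right endpoint; whenever an interval is uncovered, place a point at its right end.
Sorted: [0,3] [2,4] [3,5] [4,6] [6,7] [5,8] [8,9] [15,22] [20,23] [23,26]
{[0,3],[2,4],[3,5]} hit by 3; {[4,6],[6,7],[5,8]} hit by 6; {[8,9]} hit by 9; {[15,22],[20,23]} hit by 22; {[23,26]} hit by 26.
Points: 3, 6, 9, 22, 26 (5 total).

22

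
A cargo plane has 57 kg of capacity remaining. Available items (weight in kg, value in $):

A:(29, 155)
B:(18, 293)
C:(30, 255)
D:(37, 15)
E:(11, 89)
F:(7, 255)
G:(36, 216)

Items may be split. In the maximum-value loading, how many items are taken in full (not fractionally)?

3

Order: F (255/7=36.43) > B (293/18=16.28) > C (255/30=8.50) > E (89/11=8.09) > G (216/36=6.00) > A (155/29=5.34) > D (15/37=0.41)
Fill: take F (7 @ 255) → take B (18 @ 293) → take C (30 @ 255) → take 2/11 of E → 16.18; 57/57 used.
3 item(s) taken whole; one partial (take 2/11 of E).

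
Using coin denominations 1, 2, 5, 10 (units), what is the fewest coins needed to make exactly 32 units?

4

Greedy: take as many of the largest coin as possible, then repeat with the remainder.
32 − 3×10→2 − 1×2→0
Total coins = 3 + 1 = 4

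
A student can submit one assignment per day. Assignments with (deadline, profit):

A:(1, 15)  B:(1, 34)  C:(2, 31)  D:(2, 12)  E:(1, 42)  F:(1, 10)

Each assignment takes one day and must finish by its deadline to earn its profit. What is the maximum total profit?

73

Profit order: E=42 B=34 C=31 A=15 D=12 F=10
Assign: E→slot 1, B skipped, C→slot 2, A skipped, D skipped, F skipped.
Slots: [1:E] [2:C]
Profit = 42 + 31 = 73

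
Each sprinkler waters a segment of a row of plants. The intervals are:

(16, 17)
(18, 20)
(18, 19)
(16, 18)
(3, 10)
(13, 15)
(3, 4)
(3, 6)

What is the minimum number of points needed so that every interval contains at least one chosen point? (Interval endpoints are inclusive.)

By right end: [3,4]  [3,6]  [3,10]  [13,15]  [16,17]  [16,18]  [18,19]  [18,20]
[3,4] uncovered → point at 4; [13,15] uncovered → point at 15; [16,17] uncovered → point at 17; [18,19] uncovered → point at 19.
Points: 4, 15, 17, 19 (4 total).

4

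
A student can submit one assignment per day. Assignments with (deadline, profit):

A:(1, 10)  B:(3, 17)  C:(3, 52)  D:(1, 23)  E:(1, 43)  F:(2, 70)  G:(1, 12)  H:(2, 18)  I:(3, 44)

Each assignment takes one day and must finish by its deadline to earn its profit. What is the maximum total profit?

Take jobs in profit order; each goes to the latest open slot no later than its deadline.
By profit: F(d2,70), C(d3,52), I(d3,44), E(d1,43), D(d1,23), H(d2,18), B(d3,17), G(d1,12), A(d1,10)
F→slot 2; C→slot 3; I→slot 1; E skipped; D skipped; H skipped; B skipped; G skipped; A skipped.
Profit = 44 + 70 + 52 = 166

166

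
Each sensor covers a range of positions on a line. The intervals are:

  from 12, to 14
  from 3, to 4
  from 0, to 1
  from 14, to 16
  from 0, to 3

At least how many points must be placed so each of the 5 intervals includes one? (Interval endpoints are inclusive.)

Sort by right endpoint; whenever an interval is uncovered, place a point at its right end.
By right end: [0,1]  [0,3]  [3,4]  [12,14]  [14,16]
[0,1] uncovered → point at 1; [3,4] uncovered → point at 4; [12,14] uncovered → point at 14.
Points: 1, 4, 14 (3 total).

3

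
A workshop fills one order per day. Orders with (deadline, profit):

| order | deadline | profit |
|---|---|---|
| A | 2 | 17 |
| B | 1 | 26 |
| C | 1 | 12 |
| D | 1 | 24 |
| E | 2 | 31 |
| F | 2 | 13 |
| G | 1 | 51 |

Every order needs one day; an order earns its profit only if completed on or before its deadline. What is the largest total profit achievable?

82

Take jobs in profit order; each goes to the latest open slot no later than its deadline.
By profit: G(d1,51), E(d2,31), B(d1,26), D(d1,24), A(d2,17), F(d2,13), C(d1,12)
G→slot 1; E→slot 2; B skipped; D skipped; A skipped; F skipped; C skipped.
Profit = 51 + 31 = 82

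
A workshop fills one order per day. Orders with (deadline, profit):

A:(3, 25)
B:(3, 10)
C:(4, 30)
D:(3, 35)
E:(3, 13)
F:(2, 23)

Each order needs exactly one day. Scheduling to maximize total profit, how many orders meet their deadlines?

4

Take jobs in profit order; each goes to the latest open slot no later than its deadline.
Profit order: D=35 C=30 A=25 F=23 E=13 B=10
Assign: D→slot 3, C→slot 4, A→slot 2, F→slot 1, E skipped, B skipped.
Slots: [1:F] [2:A] [3:D] [4:C]
4 of 6 scheduled.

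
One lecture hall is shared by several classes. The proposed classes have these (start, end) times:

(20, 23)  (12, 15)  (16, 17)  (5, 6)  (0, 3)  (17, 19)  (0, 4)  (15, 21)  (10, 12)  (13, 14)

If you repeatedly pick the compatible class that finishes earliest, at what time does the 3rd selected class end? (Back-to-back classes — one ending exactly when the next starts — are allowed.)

Sort by end time and greedily take each interval whose start is ≥ the last chosen end.
By end time: (0,3), (0,4), (5,6), (10,12), (13,14), (12,15), (16,17), (17,19), (15,21), (20,23).
Pick (0,3); next start ≥ 3 → (5,6); next start ≥ 6 → (10,12); next start ≥ 12 → (13,14); next start ≥ 14 → (16,17); next start ≥ 17 → (17,19); next start ≥ 19 → (20,23).
Selected: (0,3) (5,6) (10,12) (13,14) (16,17) (17,19) (20,23)

12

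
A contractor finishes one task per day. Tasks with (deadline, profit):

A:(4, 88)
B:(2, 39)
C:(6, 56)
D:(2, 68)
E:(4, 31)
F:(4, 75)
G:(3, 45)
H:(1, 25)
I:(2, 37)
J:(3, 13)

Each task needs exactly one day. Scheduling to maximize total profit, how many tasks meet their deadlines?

Sort by profit descending; place each in the latest free slot ≤ its deadline.
Profit order: A=88 F=75 D=68 C=56 G=45 B=39 I=37 E=31 H=25 J=13
Assign: A→slot 4, F→slot 3, D→slot 2, C→slot 6, G→slot 1, B skipped, I skipped, E skipped, H skipped, J skipped.
Slots: [1:G] [2:D] [3:F] [4:A] [6:C]
5 of 10 scheduled.

5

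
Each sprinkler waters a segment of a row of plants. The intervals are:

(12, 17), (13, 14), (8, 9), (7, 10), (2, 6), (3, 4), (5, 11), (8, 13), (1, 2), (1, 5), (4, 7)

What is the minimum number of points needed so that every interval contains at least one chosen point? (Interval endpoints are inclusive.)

Process intervals by earliest right end; each time one isn't hit yet, stab at its right endpoint.
Sorted: [1,2] [3,4] [1,5] [2,6] [4,7] [8,9] [7,10] [5,11] [8,13] [13,14] [12,17]
{[1,2]} hit by 2; {[3,4],[1,5],[2,6],[4,7]} hit by 4; {[8,9],[7,10],[5,11],[8,13]} hit by 9; {[13,14],[12,17]} hit by 14.
Points: 2, 4, 9, 14 (4 total).

4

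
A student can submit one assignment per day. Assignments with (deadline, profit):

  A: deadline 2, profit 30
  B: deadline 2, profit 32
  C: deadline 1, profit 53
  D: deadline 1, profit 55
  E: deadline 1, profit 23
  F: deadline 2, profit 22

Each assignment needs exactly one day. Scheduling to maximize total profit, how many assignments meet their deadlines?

2

Take jobs in profit order; each goes to the latest open slot no later than its deadline.
Profit order: D=55 C=53 B=32 A=30 E=23 F=22
Assign: D→slot 1, C skipped, B→slot 2, A skipped, E skipped, F skipped.
Slots: [1:D] [2:B]
2 of 6 scheduled.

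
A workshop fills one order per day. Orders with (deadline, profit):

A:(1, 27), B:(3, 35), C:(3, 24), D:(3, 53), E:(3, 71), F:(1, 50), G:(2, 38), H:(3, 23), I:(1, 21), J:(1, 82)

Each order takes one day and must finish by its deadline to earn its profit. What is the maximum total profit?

Take jobs in profit order; each goes to the latest open slot no later than its deadline.
By profit: J(d1,82), E(d3,71), D(d3,53), F(d1,50), G(d2,38), B(d3,35), A(d1,27), C(d3,24), H(d3,23), I(d1,21)
J→slot 1; E→slot 3; D→slot 2; F skipped; G skipped; B skipped; A skipped; C skipped; H skipped; I skipped.
Profit = 82 + 53 + 71 = 206

206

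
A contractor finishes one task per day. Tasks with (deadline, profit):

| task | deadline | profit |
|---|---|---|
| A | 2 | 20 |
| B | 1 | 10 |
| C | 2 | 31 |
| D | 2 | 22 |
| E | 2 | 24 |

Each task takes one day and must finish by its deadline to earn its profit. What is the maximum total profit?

By profit: C(d2,31), E(d2,24), D(d2,22), A(d2,20), B(d1,10)
C→slot 2; E→slot 1; D skipped; A skipped; B skipped.
Profit = 24 + 31 = 55

55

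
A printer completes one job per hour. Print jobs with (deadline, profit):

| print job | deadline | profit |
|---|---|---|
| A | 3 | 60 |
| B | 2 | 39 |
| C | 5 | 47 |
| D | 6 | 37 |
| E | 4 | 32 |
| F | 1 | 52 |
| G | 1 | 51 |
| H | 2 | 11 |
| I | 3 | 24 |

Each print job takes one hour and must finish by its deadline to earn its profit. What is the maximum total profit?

Profit order: A=60 F=52 G=51 C=47 B=39 D=37 E=32 I=24 H=11
Assign: A→slot 3, F→slot 1, G skipped, C→slot 5, B→slot 2, D→slot 6, E→slot 4, I skipped, H skipped.
Slots: [1:F] [2:B] [3:A] [4:E] [5:C] [6:D]
Profit = 52 + 39 + 60 + 32 + 47 + 37 = 267

267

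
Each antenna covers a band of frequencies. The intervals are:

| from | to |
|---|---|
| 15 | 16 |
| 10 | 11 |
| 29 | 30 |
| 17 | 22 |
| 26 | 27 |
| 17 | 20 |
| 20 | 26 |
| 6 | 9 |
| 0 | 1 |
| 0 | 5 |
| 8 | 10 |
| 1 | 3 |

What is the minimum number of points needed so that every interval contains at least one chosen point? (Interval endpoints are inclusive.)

By right end: [0,1]  [1,3]  [0,5]  [6,9]  [8,10]  [10,11]  [15,16]  [17,20]  [17,22]  [20,26]  [26,27]  [29,30]
[0,1] uncovered → point at 1; [6,9] uncovered → point at 9; [10,11] uncovered → point at 11; [15,16] uncovered → point at 16; [17,20] uncovered → point at 20; [26,27] uncovered → point at 27; [29,30] uncovered → point at 30.
Points: 1, 9, 11, 16, 20, 27, 30 (7 total).

7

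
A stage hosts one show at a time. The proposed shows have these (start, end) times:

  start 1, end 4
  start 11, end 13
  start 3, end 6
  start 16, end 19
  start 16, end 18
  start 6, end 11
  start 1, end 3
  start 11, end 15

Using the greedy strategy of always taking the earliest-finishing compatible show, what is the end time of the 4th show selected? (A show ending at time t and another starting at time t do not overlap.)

Greedy by earliest finish: after sorting by end time, pick each interval compatible with the last pick.
Sorted by end: (1,3)  (1,4)  (3,6)  (6,11)  (11,13)  (11,15)  (16,18)  (16,19)
take (1,3); skip (1,4); take (3,6); take (6,11); take (11,13); skip (11,15); take (16,18); skip (16,19).
Selected: (1,3) (3,6) (6,11) (11,13) (16,18)

13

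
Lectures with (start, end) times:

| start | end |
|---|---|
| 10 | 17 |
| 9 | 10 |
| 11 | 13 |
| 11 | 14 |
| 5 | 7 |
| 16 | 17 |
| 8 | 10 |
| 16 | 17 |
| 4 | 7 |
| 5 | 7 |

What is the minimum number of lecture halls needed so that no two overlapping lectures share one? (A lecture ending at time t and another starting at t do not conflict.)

starts: [4, 5, 5, 8, 9, 10, 11, 11, 16, 16]
ends:   [7, 7, 7, 10, 10, 13, 14, 17, 17, 17]
s4→1 s5→2 s5→3  — peak 3.

3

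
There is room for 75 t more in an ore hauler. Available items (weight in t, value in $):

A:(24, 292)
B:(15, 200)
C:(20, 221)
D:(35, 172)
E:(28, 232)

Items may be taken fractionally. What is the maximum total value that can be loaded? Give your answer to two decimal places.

845.57

Greedy by value/weight ratio, highest first.
Ratios (sorted): B 13.33, A 12.17, C 11.05, E 8.29, D 4.91
take B (15 @ 200); take A (24 @ 292); take C (20 @ 221); take 16/28 of E → 132.57. Capacity used 75/75.
Total value = 845.57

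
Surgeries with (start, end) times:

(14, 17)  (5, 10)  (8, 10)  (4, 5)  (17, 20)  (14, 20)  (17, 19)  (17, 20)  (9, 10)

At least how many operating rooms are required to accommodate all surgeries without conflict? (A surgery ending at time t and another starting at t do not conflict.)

Events (time:±→running): 4:+→1 5:-→0 5:+→1 8:+→2 9:+→3 10:-→2 10:-→1 10:-→0 14:+→1 14:+→2 17:-→1 17:+→2 17:+→3 17:+→4 … peak 4.

4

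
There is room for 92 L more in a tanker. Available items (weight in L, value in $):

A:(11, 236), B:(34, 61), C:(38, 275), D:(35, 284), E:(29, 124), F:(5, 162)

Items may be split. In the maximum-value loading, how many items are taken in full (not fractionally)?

Greedy by value/weight ratio, highest first.
Ratios (sorted): F 32.40, A 21.45, D 8.11, C 7.24, E 4.28, B 1.79
take F (5 @ 162); take A (11 @ 236); take D (35 @ 284); take C (38 @ 275); take 3/29 of E → 12.83. Capacity used 92/92.
4 item(s) taken whole; one partial (take 3/29 of E).

4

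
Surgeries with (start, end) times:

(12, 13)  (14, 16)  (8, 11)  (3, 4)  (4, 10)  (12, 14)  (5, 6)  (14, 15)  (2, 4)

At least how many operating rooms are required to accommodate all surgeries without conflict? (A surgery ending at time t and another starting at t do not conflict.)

2

Count concurrent intervals with a sweep; the peak is the room count.
starts: [2, 3, 4, 5, 8, 12, 12, 14, 14]
ends:   [4, 4, 6, 10, 11, 13, 14, 15, 16]
s2→1 s3→2  — peak 2.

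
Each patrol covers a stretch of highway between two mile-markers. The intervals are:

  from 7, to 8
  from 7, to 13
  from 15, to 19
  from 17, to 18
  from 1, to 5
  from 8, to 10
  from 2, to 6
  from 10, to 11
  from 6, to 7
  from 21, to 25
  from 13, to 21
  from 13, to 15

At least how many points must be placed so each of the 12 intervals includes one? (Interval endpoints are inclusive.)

6

Sort by right endpoint; whenever an interval is uncovered, place a point at its right end.
By right end: [1,5]  [2,6]  [6,7]  [7,8]  [8,10]  [10,11]  [7,13]  [13,15]  [17,18]  [15,19]  [13,21]  [21,25]
[1,5] uncovered → point at 5; [6,7] uncovered → point at 7; [8,10] uncovered → point at 10; [13,15] uncovered → point at 15; [17,18] uncovered → point at 18; [21,25] uncovered → point at 25.
Points: 5, 7, 10, 15, 18, 25 (6 total).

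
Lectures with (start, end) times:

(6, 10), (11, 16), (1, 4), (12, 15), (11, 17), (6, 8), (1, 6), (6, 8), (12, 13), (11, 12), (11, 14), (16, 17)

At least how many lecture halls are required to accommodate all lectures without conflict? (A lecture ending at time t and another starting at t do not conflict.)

5

The answer is the maximum number of intervals overlapping at any instant.
starts: [1, 1, 6, 6, 6, 11, 11, 11, 11, 12, 12, 16]
ends:   [4, 6, 8, 8, 10, 12, 13, 14, 15, 16, 17, 17]
s1→1 s1→2 e4→1 e6→0 s6→1 s6→2 s6→3 e8→2 e8→1 e10→0 s11→1 s11→2 s11→3 s11→4 e12→3 s12→4 s12→5  — peak 5.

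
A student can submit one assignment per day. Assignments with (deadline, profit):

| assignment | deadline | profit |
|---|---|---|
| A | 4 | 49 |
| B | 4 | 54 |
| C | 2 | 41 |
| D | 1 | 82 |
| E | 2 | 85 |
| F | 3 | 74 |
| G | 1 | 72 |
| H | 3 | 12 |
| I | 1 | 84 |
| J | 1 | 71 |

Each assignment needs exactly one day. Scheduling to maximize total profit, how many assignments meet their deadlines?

Profit order: E=85 I=84 D=82 F=74 G=72 J=71 B=54 A=49 C=41 H=12
Assign: E→slot 2, I→slot 1, D skipped, F→slot 3, G skipped, J skipped, B→slot 4, A skipped, C skipped, H skipped.
Slots: [1:I] [2:E] [3:F] [4:B]
4 of 10 scheduled.

4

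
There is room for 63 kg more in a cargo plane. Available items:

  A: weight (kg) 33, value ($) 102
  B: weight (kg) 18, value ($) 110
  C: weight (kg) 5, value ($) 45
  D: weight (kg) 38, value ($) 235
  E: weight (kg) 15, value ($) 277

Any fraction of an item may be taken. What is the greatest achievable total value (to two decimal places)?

587.56

Order: E (277/15=18.47) > C (45/5=9.00) > D (235/38=6.18) > B (110/18=6.11) > A (102/33=3.09)
Fill: take E (15 @ 277) → take C (5 @ 45) → take D (38 @ 235) → take 5/18 of B → 30.56; 63/63 used.
Total value = 587.56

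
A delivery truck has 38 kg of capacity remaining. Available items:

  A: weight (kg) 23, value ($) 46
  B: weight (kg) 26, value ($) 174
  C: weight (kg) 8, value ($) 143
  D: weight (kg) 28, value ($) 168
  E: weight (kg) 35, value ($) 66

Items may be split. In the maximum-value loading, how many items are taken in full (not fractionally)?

Greedy by value/weight ratio, highest first.
Order: C (143/8=17.88) > B (174/26=6.69) > D (168/28=6.00) > A (46/23=2.00) > E (66/35=1.89)
Fill: take C (8 @ 143) → take B (26 @ 174) → take 4/28 of D → 24.00; 38/38 used.
2 item(s) taken whole; one partial (take 4/28 of D).

2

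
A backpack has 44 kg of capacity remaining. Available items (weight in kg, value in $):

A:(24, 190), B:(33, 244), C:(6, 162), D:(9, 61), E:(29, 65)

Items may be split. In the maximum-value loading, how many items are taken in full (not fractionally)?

Sort by value per unit weight and fill in that order.
Ratios (sorted): C 27.00, A 7.92, B 7.39, D 6.78, E 2.24
take C (6 @ 162); take A (24 @ 190); take 14/33 of B → 103.52. Capacity used 44/44.
2 item(s) taken whole; one partial (take 14/33 of B).

2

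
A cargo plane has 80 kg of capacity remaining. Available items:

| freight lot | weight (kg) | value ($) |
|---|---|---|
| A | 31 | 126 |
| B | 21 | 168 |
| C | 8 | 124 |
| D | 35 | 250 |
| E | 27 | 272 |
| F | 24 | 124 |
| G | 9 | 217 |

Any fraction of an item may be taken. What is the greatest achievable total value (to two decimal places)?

Sort by value per unit weight and fill in that order.
Ratios (sorted): G 24.11, C 15.50, E 10.07, B 8.00, D 7.14, F 5.17, A 4.06
take G (9 @ 217); take C (8 @ 124); take E (27 @ 272); take B (21 @ 168); take 15/35 of D → 107.14. Capacity used 80/80.
Total value = 888.14

888.14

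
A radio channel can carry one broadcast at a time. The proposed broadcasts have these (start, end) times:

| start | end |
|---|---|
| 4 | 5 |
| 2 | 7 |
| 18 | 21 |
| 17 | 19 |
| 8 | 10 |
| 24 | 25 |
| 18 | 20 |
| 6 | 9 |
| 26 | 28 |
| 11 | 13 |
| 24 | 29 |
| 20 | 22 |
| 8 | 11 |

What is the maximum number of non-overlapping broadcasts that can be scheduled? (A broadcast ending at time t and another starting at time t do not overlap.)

7

Sorted by end: (4,5)  (2,7)  (6,9)  (8,10)  (8,11)  (11,13)  (17,19)  (18,20)  (18,21)  (20,22)  (24,25)  (26,28)  (24,29)
take (4,5); take (6,9); skip (8,10); take (11,13); take (17,19); skip (18,20); take (20,22); take (24,25); take (26,28).
Selected 7 broadcasts.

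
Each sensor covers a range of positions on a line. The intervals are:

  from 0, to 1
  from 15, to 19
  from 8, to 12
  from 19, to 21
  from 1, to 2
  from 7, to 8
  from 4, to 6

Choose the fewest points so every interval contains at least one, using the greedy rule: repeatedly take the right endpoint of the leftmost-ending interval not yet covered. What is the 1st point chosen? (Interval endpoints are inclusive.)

1

Sort by right endpoint; whenever an interval is uncovered, place a point at its right end.
Sorted: [0,1] [1,2] [4,6] [7,8] [8,12] [15,19] [19,21]
{[0,1],[1,2]} hit by 1; {[4,6]} hit by 6; {[7,8],[8,12]} hit by 8; {[15,19],[19,21]} hit by 19.
Points: 1, 6, 8, 19 (4 total).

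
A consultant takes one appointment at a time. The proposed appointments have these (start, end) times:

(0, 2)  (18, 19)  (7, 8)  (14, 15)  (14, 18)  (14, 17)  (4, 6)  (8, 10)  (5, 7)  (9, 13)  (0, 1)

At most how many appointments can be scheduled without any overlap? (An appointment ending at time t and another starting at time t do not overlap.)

Sort by end time and greedily take each interval whose start is ≥ the last chosen end.
Sorted by end: (0,1)  (0,2)  (4,6)  (5,7)  (7,8)  (8,10)  (9,13)  (14,15)  (14,17)  (14,18)  (18,19)
take (0,1); take (4,6); skip (5,7); take (7,8); take (8,10); take (14,15); skip (14,17); take (18,19).
Selected 6 appointments.

6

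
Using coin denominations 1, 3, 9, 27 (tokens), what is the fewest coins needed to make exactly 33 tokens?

3

Greedy: take as many of the largest coin as possible, then repeat with the remainder.
33 = 1×27 + 2×3
Total coins = 1 + 2 = 3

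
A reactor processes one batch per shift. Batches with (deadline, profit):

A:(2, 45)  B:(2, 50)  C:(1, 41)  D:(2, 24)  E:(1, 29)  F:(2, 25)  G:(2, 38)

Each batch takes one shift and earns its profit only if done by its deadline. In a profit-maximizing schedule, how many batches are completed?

2

Sort by profit descending; place each in the latest free slot ≤ its deadline.
Profit order: B=50 A=45 C=41 G=38 E=29 F=25 D=24
Assign: B→slot 2, A→slot 1, C skipped, G skipped, E skipped, F skipped, D skipped.
Slots: [1:A] [2:B]
2 of 7 scheduled.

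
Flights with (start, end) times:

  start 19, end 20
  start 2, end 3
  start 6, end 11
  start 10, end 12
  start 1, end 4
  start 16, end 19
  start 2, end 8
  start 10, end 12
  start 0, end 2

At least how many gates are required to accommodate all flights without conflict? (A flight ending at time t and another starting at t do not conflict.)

The answer is the maximum number of intervals overlapping at any instant.
starts: [0, 1, 2, 2, 6, 10, 10, 16, 19]
ends:   [2, 3, 4, 8, 11, 12, 12, 19, 20]
s0→1 s1→2 e2→1 s2→2 s2→3  — peak 3.

3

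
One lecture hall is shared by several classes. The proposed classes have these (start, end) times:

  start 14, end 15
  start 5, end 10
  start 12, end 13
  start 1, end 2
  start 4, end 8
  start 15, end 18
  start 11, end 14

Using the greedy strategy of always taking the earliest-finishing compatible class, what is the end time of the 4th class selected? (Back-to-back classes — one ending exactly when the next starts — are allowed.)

By end time: (1,2), (4,8), (5,10), (12,13), (11,14), (14,15), (15,18).
Pick (1,2); next start ≥ 2 → (4,8); next start ≥ 8 → (12,13); next start ≥ 13 → (14,15); next start ≥ 15 → (15,18).
Selected: (1,2) (4,8) (12,13) (14,15) (15,18)

15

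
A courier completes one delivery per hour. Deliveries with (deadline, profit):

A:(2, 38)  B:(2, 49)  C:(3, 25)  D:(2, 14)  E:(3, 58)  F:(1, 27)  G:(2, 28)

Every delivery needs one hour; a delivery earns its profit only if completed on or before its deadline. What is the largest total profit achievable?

145

Sort by profit descending; place each in the latest free slot ≤ its deadline.
By profit: E(d3,58), B(d2,49), A(d2,38), G(d2,28), F(d1,27), C(d3,25), D(d2,14)
E→slot 3; B→slot 2; A→slot 1; G skipped; F skipped; C skipped; D skipped.
Profit = 38 + 49 + 58 = 145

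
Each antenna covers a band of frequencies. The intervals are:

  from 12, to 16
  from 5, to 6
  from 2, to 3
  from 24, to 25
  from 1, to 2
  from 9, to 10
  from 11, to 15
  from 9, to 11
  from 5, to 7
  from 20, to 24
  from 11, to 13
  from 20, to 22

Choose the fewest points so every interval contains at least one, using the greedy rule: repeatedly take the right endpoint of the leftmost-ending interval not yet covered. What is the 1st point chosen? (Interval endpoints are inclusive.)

Sorted: [1,2] [2,3] [5,6] [5,7] [9,10] [9,11] [11,13] [11,15] [12,16] [20,22] [20,24] [24,25]
{[1,2],[2,3]} hit by 2; {[5,6],[5,7]} hit by 6; {[9,10],[9,11]} hit by 10; {[11,13],[11,15],[12,16]} hit by 13; {[20,22],[20,24]} hit by 22; {[24,25]} hit by 25.
Points: 2, 6, 10, 13, 22, 25 (6 total).

2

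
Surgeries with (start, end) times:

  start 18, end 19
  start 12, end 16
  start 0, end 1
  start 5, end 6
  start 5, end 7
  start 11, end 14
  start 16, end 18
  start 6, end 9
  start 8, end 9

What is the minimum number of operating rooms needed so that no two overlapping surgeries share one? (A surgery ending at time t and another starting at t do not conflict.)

2

starts: [0, 5, 5, 6, 8, 11, 12, 16, 18]
ends:   [1, 6, 7, 9, 9, 14, 16, 18, 19]
s0→1 e1→0 s5→1 s5→2  — peak 2.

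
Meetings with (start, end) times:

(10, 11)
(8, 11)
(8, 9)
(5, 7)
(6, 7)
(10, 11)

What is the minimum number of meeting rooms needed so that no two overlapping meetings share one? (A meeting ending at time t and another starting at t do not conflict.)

3

Count concurrent intervals with a sweep; the peak is the room count.
Events (time:±→running): 5:+→1 6:+→2 7:-→1 7:-→0 8:+→1 8:+→2 9:-→1 10:+→2 10:+→3 … peak 3.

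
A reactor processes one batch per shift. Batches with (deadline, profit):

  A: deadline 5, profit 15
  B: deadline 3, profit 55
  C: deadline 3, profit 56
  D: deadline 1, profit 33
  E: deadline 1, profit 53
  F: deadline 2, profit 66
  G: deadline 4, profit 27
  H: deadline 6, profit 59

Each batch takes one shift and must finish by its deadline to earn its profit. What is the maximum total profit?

278

Profit order: F=66 H=59 C=56 B=55 E=53 D=33 G=27 A=15
Assign: F→slot 2, H→slot 6, C→slot 3, B→slot 1, E skipped, D skipped, G→slot 4, A→slot 5.
Slots: [1:B] [2:F] [3:C] [4:G] [5:A] [6:H]
Profit = 55 + 66 + 56 + 27 + 15 + 59 = 278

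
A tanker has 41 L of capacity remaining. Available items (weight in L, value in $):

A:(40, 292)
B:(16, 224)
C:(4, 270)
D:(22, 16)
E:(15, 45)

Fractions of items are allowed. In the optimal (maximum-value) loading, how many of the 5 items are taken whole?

2

Ratios (sorted): C 67.50, B 14.00, A 7.30, E 3.00, D 0.73
take C (4 @ 270); take B (16 @ 224); take 21/40 of A → 153.30. Capacity used 41/41.
2 item(s) taken whole; one partial (take 21/40 of A).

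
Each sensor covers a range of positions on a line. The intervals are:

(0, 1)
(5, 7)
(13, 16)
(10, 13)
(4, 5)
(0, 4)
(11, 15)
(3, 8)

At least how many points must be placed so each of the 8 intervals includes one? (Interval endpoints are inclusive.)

3

Process intervals by earliest right end; each time one isn't hit yet, stab at its right endpoint.
Sorted: [0,1] [0,4] [4,5] [5,7] [3,8] [10,13] [11,15] [13,16]
{[0,1],[0,4]} hit by 1; {[4,5],[5,7],[3,8]} hit by 5; {[10,13],[11,15],[13,16]} hit by 13.
Points: 1, 5, 13 (3 total).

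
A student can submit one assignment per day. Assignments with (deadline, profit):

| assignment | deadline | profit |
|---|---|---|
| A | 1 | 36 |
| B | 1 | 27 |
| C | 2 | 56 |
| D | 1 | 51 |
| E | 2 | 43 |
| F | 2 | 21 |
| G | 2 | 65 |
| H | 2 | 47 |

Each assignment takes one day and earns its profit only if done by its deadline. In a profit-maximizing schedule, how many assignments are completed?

2

By profit: G(d2,65), C(d2,56), D(d1,51), H(d2,47), E(d2,43), A(d1,36), B(d1,27), F(d2,21)
G→slot 2; C→slot 1; D skipped; H skipped; E skipped; A skipped; B skipped; F skipped.
2 of 8 scheduled.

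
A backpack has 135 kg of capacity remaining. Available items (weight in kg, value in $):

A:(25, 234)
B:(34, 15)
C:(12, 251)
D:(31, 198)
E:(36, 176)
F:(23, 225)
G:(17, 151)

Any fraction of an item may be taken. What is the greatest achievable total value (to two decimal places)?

Order: C (251/12=20.92) > F (225/23=9.78) > A (234/25=9.36) > G (151/17=8.88) > D (198/31=6.39) > E (176/36=4.89) > B (15/34=0.44)
Fill: take C (12 @ 251) → take F (23 @ 225) → take A (25 @ 234) → take G (17 @ 151) → take D (31 @ 198) → take 27/36 of E → 132.00; 135/135 used.
Total value = 1191.00

1191.00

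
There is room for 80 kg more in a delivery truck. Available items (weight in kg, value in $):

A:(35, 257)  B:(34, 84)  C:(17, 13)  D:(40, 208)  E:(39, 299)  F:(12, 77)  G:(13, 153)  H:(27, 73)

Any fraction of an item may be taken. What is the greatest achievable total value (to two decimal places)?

Sort by value per unit weight and fill in that order.
Order: G (153/13=11.77) > E (299/39=7.67) > A (257/35=7.34) > F (77/12=6.42) > D (208/40=5.20) > H (73/27=2.70) > B (84/34=2.47) > C (13/17=0.76)
Fill: take G (13 @ 153) → take E (39 @ 299) → take 28/35 of A → 205.60; 80/80 used.
Total value = 657.60

657.60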